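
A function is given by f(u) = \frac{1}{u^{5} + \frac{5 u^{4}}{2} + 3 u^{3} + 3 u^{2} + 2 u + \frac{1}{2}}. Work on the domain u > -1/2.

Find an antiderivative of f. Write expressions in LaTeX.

The denominator factors as \left(u + 1\right)^{2} \left(2 u + 1\right) \left(u^{2} + 1\right); partial fractions split f into directly integrable pieces: - \frac{u + 2}{5 \left(u^{2} + 1\right)} + \frac{32}{5 \left(2 u + 1\right)} - \frac{3}{u + 1} - \frac{1}{\left(u + 1\right)^{2}}.
Check: d/du[\frac{32 \left(u + 1\right) \log{\left(u + \frac{1}{2} \right)} - 30 \left(u + 1\right) \log{\left(u + 1 \right)} - \left(u + 1\right) \log{\left(u^{2} + 1 \right)} - 4 \left(u + 1\right) \operatorname{atan}{\left(u \right)} + 10}{10 \left(u + 1\right)}] = \frac{2}{2 u^{5} + 5 u^{4} + 6 u^{3} + 6 u^{2} + 4 u + 1}, which equals f(u).

An antiderivative is F(u) = \frac{32 \left(u + 1\right) \log{\left(u + \frac{1}{2} \right)} - 30 \left(u + 1\right) \log{\left(u + 1 \right)} - \left(u + 1\right) \log{\left(u^{2} + 1 \right)} - 4 \left(u + 1\right) \operatorname{atan}{\left(u \right)} + 10}{10 \left(u + 1\right)}.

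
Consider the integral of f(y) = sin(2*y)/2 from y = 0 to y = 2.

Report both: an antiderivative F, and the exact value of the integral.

Antiderivative: F(y) = -cos(2*y)/4; value = 1/4 - cos(4)/4

For F(y) to be correct the identity F'(y) - f(y) = 0 must hold.
F(y) = -cos(2*y)/4 is an antiderivative of f.
Check: d/dy[-cos(2*y)/4] = sin(2*y)/2 = f(y).
F(2) = -cos(4)/4; F(0) = -1/4.
Integral = F(2) - F(0) = 1/4 - cos(4)/4.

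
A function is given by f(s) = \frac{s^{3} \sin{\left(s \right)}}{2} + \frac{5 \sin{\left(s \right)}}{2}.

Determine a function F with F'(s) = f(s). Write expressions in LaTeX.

An antiderivative is F(s) = - \frac{s^{3} \cos{\left(s \right)}}{2} + \frac{3 s^{2} \sin{\left(s \right)}}{2} + 3 s \cos{\left(s \right)} - 3 \sin{\left(s \right)} - \frac{5 \cos{\left(s \right)}}{2}.

The integrand splits into summands that can be handled one at a time.
Check: d/ds[- \frac{s^{3} \cos{\left(s \right)}}{2} + \frac{3 s^{2} \sin{\left(s \right)}}{2} + 3 s \cos{\left(s \right)} - 3 \sin{\left(s \right)} - \frac{5 \cos{\left(s \right)}}{2}] = \frac{s^{3} \sin{\left(s \right)}}{2} + \frac{5 \sin{\left(s \right)}}{2} = f(s).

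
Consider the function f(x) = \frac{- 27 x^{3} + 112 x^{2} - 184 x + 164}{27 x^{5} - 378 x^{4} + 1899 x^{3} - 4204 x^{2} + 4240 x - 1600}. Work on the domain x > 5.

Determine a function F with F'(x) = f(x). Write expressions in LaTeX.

A first test for any F(x): its x-derivative must equal f(x) identically.
Check: d/dx[- \frac{2}{3 \left(3 x - 4\right)^{2}} + \frac{1}{x - 5}] = \frac{- 27 x^{3} + 112 x^{2} - 184 x + 164}{27 x^{5} - 378 x^{4} + 1899 x^{3} - 4204 x^{2} + 4240 x - 1600} = f(x).

An antiderivative is F(x) = - \frac{2}{3 \left(3 x - 4\right)^{2}} + \frac{1}{x - 5}.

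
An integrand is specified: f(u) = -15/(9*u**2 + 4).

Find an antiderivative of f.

An antiderivative is F(u) = -5*atan(3*u/2)/2.

Whatever form F(u) takes, F'(u) = f(u) is non-negotiable.
Check: d/du[-5*atan(3*u/2)/2] = -15/(9*u**2 + 4) = f(u).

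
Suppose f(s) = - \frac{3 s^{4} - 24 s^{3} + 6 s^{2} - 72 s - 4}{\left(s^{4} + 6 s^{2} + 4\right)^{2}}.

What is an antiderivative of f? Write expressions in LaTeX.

Recognize the product-rule pattern: f = u'v + uv' with u = \frac{1}{\frac{s^{4}}{2} + 3 s^{2} + 2}, v = \frac{s}{2} - 3, so integration by parts undoes it.
Check: d/ds[\frac{\frac{s}{2} - 3}{\frac{s^{4}}{2} + 3 s^{2} + 2}] = \frac{- 3 s^{4} + 24 s^{3} - 6 s^{2} + 72 s + 4}{s^{8} + 12 s^{6} + 44 s^{4} + 48 s^{2} + 16}, which equals f(s).

An antiderivative is F(s) = \frac{\frac{s}{2} - 3}{\frac{s^{4}}{2} + 3 s^{2} + 2}.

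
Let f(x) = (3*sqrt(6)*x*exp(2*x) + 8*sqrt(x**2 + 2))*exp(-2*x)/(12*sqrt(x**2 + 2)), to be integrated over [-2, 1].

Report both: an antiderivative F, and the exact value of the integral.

A candidate is checked by its d/dx: the result must match f(x).
F(x) = sqrt(2)*(3*sqrt(3)*sqrt(x**2 + 2)*exp(2*x) - 2*sqrt(2))*exp(-2*x)/12 is an antiderivative of f.
Check: d/dx[sqrt(2)*(3*sqrt(3)*sqrt(x**2 + 2)*exp(2*x) - 2*sqrt(2))*exp(-2*x)/12] = (3*sqrt(6)*x*exp(2*x) + 8*sqrt(x**2 + 2))*exp(-2*x)/(12*sqrt(x**2 + 2)) = f(x).
F(1) = -exp(-2)/3 + 3*sqrt(2)/4; F(-2) = 3/2 - exp(4)/3.
Integral = F(1) - F(-2) = -3/2 - exp(-2)/3 + 3*sqrt(2)/4 + exp(4)/3.

Antiderivative: F(x) = sqrt(2)*(3*sqrt(3)*sqrt(x**2 + 2)*exp(2*x) - 2*sqrt(2))*exp(-2*x)/12; value = -3/2 - exp(-2)/3 + 3*sqrt(2)/4 + exp(4)/3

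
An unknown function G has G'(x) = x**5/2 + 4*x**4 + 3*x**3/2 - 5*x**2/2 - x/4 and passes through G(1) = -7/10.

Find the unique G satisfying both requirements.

Integrate term by term and add the pieces.
A general antiderivative is x**6/12 + 4*x**5/5 + 3*x**4/8 - 5*x**3/6 - x**2/8 + C.
The condition gives C = -7/10 - (3/10) = -1.
So G(x) = x**6/12 + 4*x**5/5 + 3*x**4/8 - 5*x**3/6 - x**2/8 - 1.
Check: d/dx[x**6/12 + 4*x**5/5 + 3*x**4/8 - 5*x**3/6 - x**2/8 - 1] = x**5/2 + 4*x**4 + 3*x**3/2 - 5*x**2/2 - x/4 = G'(x).

G(x) = x**6/12 + 4*x**5/5 + 3*x**4/8 - 5*x**3/6 - x**2/8 - 1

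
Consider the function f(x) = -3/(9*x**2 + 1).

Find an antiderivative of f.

An antiderivative is F(x) = -atan(3*x).

A first test for any F(x): its x-derivative must equal f(x) identically.
Check: d/dx[-atan(3*x)] = -3/(9*x**2 + 1) = f(x).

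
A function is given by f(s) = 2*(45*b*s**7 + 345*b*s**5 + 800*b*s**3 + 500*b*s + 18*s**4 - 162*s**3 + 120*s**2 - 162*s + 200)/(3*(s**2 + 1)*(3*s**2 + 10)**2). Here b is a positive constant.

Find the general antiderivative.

Whatever form F(s) takes, F'(s) = f(s) is non-negotiable.
Check: d/ds[(15*b*s**4 + 50*b*s**2 + 12*s**2*atan(s) + 40*atan(s) + 54)/(3*(3*s**2 + 10))] = (90*b*s**7 + 690*b*s**5 + 1600*b*s**3 + 1000*b*s + 36*s**4 - 324*s**3 + 240*s**2 - 324*s + 400)/(27*s**6 + 207*s**4 + 480*s**2 + 300), which equals f(s).

F(s) = (15*b*s**4 + 50*b*s**2 + 12*s**2*atan(s) + 40*atan(s) + 54)/(3*(3*s**2 + 10)) + C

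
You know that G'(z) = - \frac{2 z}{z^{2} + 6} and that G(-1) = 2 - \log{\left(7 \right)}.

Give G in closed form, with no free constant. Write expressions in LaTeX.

G(z) = 2 - \log{\left(z^{2} + 6 \right)}

G'(z) matches the chain-rule pattern g'(h)*h' with inner function h(z) = z^{2} + 6; substituting u = h(z) collapses the integral.
A general antiderivative is - \log{\left(z^{2} + 6 \right)} + C.
The condition gives C = 2 - \log{\left(7 \right)} - (- \log{\left(7 \right)}) = 2.
So G(z) = 2 - \log{\left(z^{2} + 6 \right)}.
Check: d/dz[2 - \log{\left(z^{2} + 6 \right)}] = - \frac{2 z}{z^{2} + 6} = G'(z).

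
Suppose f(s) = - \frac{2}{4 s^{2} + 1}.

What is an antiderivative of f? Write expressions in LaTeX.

Differentiate the proposed F(s) back; it has to land on f(s) exactly.
Check: d/ds[- \operatorname{atan}{\left(2 s \right)}] = - \frac{2}{4 s^{2} + 1} = f(s).

An antiderivative is F(s) = - \operatorname{atan}{\left(2 s \right)}.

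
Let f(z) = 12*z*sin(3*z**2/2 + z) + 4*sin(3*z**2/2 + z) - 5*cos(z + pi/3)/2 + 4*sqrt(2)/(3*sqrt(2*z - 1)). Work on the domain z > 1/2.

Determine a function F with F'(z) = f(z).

Integrate term by term and add the pieces.
Check: d/dz[(8*sqrt(2)*sqrt(2*z - 1) - 15*sin(z + pi/3) - 24*cos(3*z**2/2 + z))/6] = (72*z*sqrt(2*z - 1)*sin(3*z**2/2 + z) + 24*sqrt(2*z - 1)*sin(3*z**2/2 + z) - 15*sqrt(2*z - 1)*cos(z + pi/3) + 8*sqrt(2))/(6*sqrt(2*z - 1)), which equals f(z).

An antiderivative is F(z) = (8*sqrt(2)*sqrt(2*z - 1) - 15*sin(z + pi/3) - 24*cos(3*z**2/2 + z))/6.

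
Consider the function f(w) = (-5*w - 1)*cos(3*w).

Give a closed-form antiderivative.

Any candidate F(w) must reproduce f(w) exactly when differentiated.
Check: d/dw[-(15*w*sin(3*w) + 3*sin(3*w) + 5*cos(3*w))/9] = -5*w*cos(3*w) - cos(3*w), which equals f(w).

An antiderivative is F(w) = -(15*w*sin(3*w) + 3*sin(3*w) + 5*cos(3*w))/9.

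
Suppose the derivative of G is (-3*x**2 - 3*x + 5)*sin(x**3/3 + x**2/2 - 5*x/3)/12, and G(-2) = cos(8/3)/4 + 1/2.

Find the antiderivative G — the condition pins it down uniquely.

G'(x) matches the chain-rule pattern g'(h)*h' with inner function h(x) = x**3/3 + x**2/2 - 5*x/3; substituting u = h(x) collapses the integral.
A general antiderivative is cos(x**3/3 + x**2/2 - 5*x/3)/4 + C.
The condition gives C = cos(8/3)/4 + 1/2 - (cos(8/3)/4) = 1/2.
So G(x) = (cos(x**3/3 + x**2/2 - 5*x/3) + 2)/4.
Check: d/dx[(cos(x**3/3 + x**2/2 - 5*x/3) + 2)/4] = -x**2*sin(x**3/3 + x**2/2 - 5*x/3)/4 - x*sin(x**3/3 + x**2/2 - 5*x/3)/4 + 5*sin(x**3/3 + x**2/2 - 5*x/3)/12, which equals G'(x).

G(x) = (cos(x**3/3 + x**2/2 - 5*x/3) + 2)/4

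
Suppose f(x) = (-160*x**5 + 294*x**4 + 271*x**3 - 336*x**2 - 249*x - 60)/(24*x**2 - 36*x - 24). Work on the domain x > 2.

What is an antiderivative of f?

An antiderivative is F(x) = -5*x**4/3 + 3*x**3/4 + 4*x**2 + x/4 + log(x + 1/2)/2 - 5*log(2*x - 4)/2.

Check any antiderivative F(x) by computing F'(x) and comparing it with f(x).
Check: d/dx[-5*x**4/3 + 3*x**3/4 + 4*x**2 + x/4 + log(x + 1/2)/2 - 5*log(2*x - 4)/2] = (-160*x**5 + 294*x**4 + 271*x**3 - 336*x**2 - 249*x - 60)/(24*x**2 - 36*x - 24) = f(x).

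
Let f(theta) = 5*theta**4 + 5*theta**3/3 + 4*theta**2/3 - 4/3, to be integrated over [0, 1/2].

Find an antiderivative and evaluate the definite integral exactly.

Antiderivative: F(theta) = theta*(36*theta**4 + 15*theta**3 + 16*theta**2 - 48)/36; value = -319/576

The integrand splits into summands that can be handled one at a time.
F(theta) = theta*(36*theta**4 + 15*theta**3 + 16*theta**2 - 48)/36 is an antiderivative of f.
Check: d/dtheta[theta*(36*theta**4 + 15*theta**3 + 16*theta**2 - 48)/36] = 5*theta**4 + 5*theta**3/3 + 4*theta**2/3 - 4/3 = f(theta).
F(1/2) = -319/576; F(0) = 0.
Integral = F(1/2) - F(0) = -319/576.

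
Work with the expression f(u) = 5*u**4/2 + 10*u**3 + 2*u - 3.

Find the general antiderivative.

Integrate term by term and add the pieces.
Check: d/du[u**5/2 + 5*u**4/2 + u**2 - 3*u] = 5*u**4/2 + 10*u**3 + 2*u - 3 = f(u).

F(u) = u**5/2 + 5*u**4/2 + u**2 - 3*u + C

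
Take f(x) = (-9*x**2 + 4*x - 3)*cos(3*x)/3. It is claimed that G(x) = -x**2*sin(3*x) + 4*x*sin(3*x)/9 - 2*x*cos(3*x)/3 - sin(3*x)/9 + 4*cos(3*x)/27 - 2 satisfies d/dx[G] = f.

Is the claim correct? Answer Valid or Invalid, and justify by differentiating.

d/dx[G] = -3*x**2*cos(3*x) + 4*x*cos(3*x)/3 - cos(3*x)
This equals f(x) exactly, so the claim holds.

Valid - the claim checks out under differentiation.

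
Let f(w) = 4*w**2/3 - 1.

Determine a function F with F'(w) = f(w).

An antiderivative is F(w) = w*(2*w - 3)*(2*w + 3)/9.

A first test for any F(w): its w-derivative must equal f(w) identically.
Check: d/dw[w*(2*w - 3)*(2*w + 3)/9] = 4*w**2/3 - 1 = f(w).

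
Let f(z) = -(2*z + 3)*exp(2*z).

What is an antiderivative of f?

An antiderivative is F(z) = (-z - 1)*exp(2*z).

Recognize the product-rule pattern: f = u'v + uv' with u = -z - 1, v = exp(2*z), so integration by parts undoes it.
Check: d/dz[(-z - 1)*exp(2*z)] = -2*z*exp(2*z) - 3*exp(2*z), which equals f(z).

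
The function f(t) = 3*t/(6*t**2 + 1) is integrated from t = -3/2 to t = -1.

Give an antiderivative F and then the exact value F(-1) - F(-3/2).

f matches the chain-rule pattern g'(h)*h' with inner function h(t) = 2*t**2 + 1/3; substituting u = h(t) collapses the integral.
F(t) = log(2*t**2 + 1/3)/4 is an antiderivative of f.
Check: d/dt[log(2*t**2 + 1/3)/4] = 3*t/(6*t**2 + 1) = f(t).
F(-1) = log(7/3)/4; F(-3/2) = log(29/6)/4.
Integral = F(-1) - F(-3/2) = -log(29/6)/4 + log(7/3)/4.

Antiderivative: F(t) = log(2*t**2 + 1/3)/4; value = -log(29/6)/4 + log(7/3)/4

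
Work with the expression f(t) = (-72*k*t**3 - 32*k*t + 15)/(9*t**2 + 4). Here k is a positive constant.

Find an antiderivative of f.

A candidate is checked by its d/dt: the result must match f(t).
Check: d/dt[-(8*k*t**2 - 5*atan(3*t/2))/2] = (-72*k*t**3 - 32*k*t + 15)/(9*t**2 + 4) = f(t).

An antiderivative is F(t) = -(8*k*t**2 - 5*atan(3*t/2))/2.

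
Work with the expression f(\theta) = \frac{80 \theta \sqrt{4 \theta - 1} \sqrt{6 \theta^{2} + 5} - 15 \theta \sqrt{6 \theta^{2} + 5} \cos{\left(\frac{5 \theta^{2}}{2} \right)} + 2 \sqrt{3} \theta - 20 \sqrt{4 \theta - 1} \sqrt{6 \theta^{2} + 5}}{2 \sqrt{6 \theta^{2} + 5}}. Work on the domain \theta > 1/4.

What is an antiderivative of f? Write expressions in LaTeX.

An antiderivative is F(\theta) = 16 \theta^{2} \sqrt{4 \theta - 1} - 8 \theta \sqrt{4 \theta - 1} + \sqrt{4 \theta - 1} + \frac{\sqrt{2 \theta^{2} + \frac{5}{3}}}{2} - \frac{3 \sin{\left(\frac{5 \theta^{2}}{2} \right)}}{2}.

Recover f(\theta) by differentiating a candidate F(\theta); any mismatch rules it out.
Check: d/d\theta[16 \theta^{2} \sqrt{4 \theta - 1} - 8 \theta \sqrt{4 \theta - 1} + \sqrt{4 \theta - 1} + \frac{\sqrt{2 \theta^{2} + \frac{5}{3}}}{2} - \frac{3 \sin{\left(\frac{5 \theta^{2}}{2} \right)}}{2}] = \frac{320 \theta^{2} \sqrt{6 \theta^{2} + 5} - 15 \theta \sqrt{4 \theta - 1} \sqrt{6 \theta^{2} + 5} \cos{\left(\frac{5 \theta^{2}}{2} \right)} + 2 \sqrt{3} \theta \sqrt{4 \theta - 1} - 160 \theta \sqrt{6 \theta^{2} + 5} + 20 \sqrt{6 \theta^{2} + 5}}{2 \sqrt{4 \theta - 1} \sqrt{6 \theta^{2} + 5}}, which equals f(\theta).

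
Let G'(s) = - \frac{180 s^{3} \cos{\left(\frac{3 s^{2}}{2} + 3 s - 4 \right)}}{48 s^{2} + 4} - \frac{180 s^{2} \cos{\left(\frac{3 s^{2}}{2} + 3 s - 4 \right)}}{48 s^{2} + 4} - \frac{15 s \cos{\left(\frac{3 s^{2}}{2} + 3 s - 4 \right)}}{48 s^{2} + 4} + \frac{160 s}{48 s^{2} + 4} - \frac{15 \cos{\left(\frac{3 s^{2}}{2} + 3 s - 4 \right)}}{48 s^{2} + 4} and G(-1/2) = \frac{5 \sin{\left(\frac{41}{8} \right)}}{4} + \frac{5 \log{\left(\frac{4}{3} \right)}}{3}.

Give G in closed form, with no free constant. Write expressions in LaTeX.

The integrand splits into summands that can be handled one at a time.
A general antiderivative is \frac{5 \log{\left(4 s^{2} + \frac{1}{3} \right)}}{3} - \frac{5 \sin{\left(\frac{3 s^{2}}{2} + 3 s - 4 \right)}}{4} + C.
The condition gives C = \frac{5 \sin{\left(\frac{41}{8} \right)}}{4} + \frac{5 \log{\left(\frac{4}{3} \right)}}{3} - (\frac{5 \sin{\left(\frac{41}{8} \right)}}{4} + \frac{5 \log{\left(\frac{4}{3} \right)}}{3}) = 0.
So G(s) = \frac{5 \log{\left(4 s^{2} + \frac{1}{3} \right)}}{3} - \frac{5 \sin{\left(\frac{3 s^{2}}{2} + 3 s - 4 \right)}}{4}.
Check: d/ds[\frac{5 \log{\left(4 s^{2} + \frac{1}{3} \right)}}{3} - \frac{5 \sin{\left(\frac{3 s^{2}}{2} + 3 s - 4 \right)}}{4}] = \frac{- 180 s^{3} \cos{\left(\frac{3 s^{2}}{2} + 3 s - 4 \right)} - 180 s^{2} \cos{\left(\frac{3 s^{2}}{2} + 3 s - 4 \right)} - 15 s \cos{\left(\frac{3 s^{2}}{2} + 3 s - 4 \right)} + 160 s - 15 \cos{\left(\frac{3 s^{2}}{2} + 3 s - 4 \right)}}{48 s^{2} + 4}, which equals G'(s).

G(s) = \frac{5 \log{\left(4 s^{2} + \frac{1}{3} \right)}}{3} - \frac{5 \sin{\left(\frac{3 s^{2}}{2} + 3 s - 4 \right)}}{4}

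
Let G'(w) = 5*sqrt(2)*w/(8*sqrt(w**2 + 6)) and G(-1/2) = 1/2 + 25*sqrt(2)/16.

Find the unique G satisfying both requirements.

G(w) = (5*sqrt(2)*sqrt(w**2 + 6) + 4)/8

G'(w) matches the chain-rule pattern g'(h)*h' with inner function h(w) = w**2/2 + 3; substituting u = h(w) collapses the integral.
A general antiderivative is 5*sqrt(w**2/2 + 3)/4 + C.
The condition gives C = 1/2 + 25*sqrt(2)/16 - (25*sqrt(2)/16) = 1/2.
So G(w) = (5*sqrt(2)*sqrt(w**2 + 6) + 4)/8.
Check: d/dw[(5*sqrt(2)*sqrt(w**2 + 6) + 4)/8] = 5*sqrt(2)*w/(8*sqrt(w**2 + 6)) = G'(w).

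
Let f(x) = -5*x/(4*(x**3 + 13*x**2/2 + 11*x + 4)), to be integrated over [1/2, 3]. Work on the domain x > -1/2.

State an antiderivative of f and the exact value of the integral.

Antiderivative: F(x) = 5*log(x + 1/2)/42 - 5*log(x + 2)/6 + 5*log(x + 4)/7; value = -5*log(5)/6 - 5*log(9/2)/7 + 5*log(7/2)/42 + 5*log(5/2)/6 + 5*log(7)/7

The denominator factors as 2*(x + 2)*(x + 4)*(2*x + 1); partial fractions split f into directly integrable pieces: 5/(21*(2*x + 1)) + 5/(7*(x + 4)) - 5/(6*(x + 2)).
F(x) = 5*log(x + 1/2)/42 - 5*log(x + 2)/6 + 5*log(x + 4)/7 is an antiderivative of f.
Check: d/dx[5*log(x + 1/2)/42 - 5*log(x + 2)/6 + 5*log(x + 4)/7] = -5*x/(4*x**3 + 26*x**2 + 44*x + 16), which equals f(x).
F(3) = -5*log(5)/6 + 5*log(7/2)/42 + 5*log(7)/7; F(1/2) = -5*log(5/2)/6 + 5*log(9/2)/7.
Integral = F(3) - F(1/2) = -5*log(5)/6 - 5*log(9/2)/7 + 5*log(7/2)/42 + 5*log(5/2)/6 + 5*log(7)/7.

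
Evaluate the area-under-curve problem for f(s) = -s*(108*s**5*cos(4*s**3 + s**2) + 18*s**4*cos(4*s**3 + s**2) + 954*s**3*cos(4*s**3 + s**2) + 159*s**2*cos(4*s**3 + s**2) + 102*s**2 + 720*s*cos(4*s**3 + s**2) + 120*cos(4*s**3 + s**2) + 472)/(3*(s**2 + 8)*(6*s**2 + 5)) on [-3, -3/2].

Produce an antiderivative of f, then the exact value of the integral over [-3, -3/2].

Differentiate the proposed F(s) back; it has to land on f(s) exactly.
F(s) = -(8*log(s**2/2 + 4) + 9*log(2*s**2 + 5/3) + 3*sin(4*s**3 + s**2))/6 is an antiderivative of f.
Check: d/ds[-(8*log(s**2/2 + 4) + 9*log(2*s**2 + 5/3) + 3*sin(4*s**3 + s**2))/6] = (-108*s**6*cos(4*s**3 + s**2) - 18*s**5*cos(4*s**3 + s**2) - 954*s**4*cos(4*s**3 + s**2) - 159*s**3*cos(4*s**3 + s**2) - 102*s**3 - 720*s**2*cos(4*s**3 + s**2) - 120*s*cos(4*s**3 + s**2) - 472*s)/(18*s**4 + 159*s**2 + 120), which equals f(s).
F(-3/2) = -3*log(37/6)/2 - 4*log(41/8)/3 + sin(45/4)/2; F(-3) = -3*log(59/3)/2 - 4*log(17/2)/3 + sin(99)/2.
Integral = F(-3/2) - F(-3) = -3*log(37/6)/2 - 4*log(41/8)/3 + sin(45/4)/2 - sin(99)/2 + 4*log(17/2)/3 + 3*log(59/3)/2.

Antiderivative: F(s) = -(8*log(s**2/2 + 4) + 9*log(2*s**2 + 5/3) + 3*sin(4*s**3 + s**2))/6; value = -3*log(37/6)/2 - 4*log(41/8)/3 + sin(45/4)/2 - sin(99)/2 + 4*log(17/2)/3 + 3*log(59/3)/2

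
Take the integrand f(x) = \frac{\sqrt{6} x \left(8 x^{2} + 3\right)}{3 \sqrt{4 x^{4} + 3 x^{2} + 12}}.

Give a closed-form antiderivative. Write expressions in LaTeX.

The substitution u = \frac{2 x^{4}}{3} + \frac{x^{2}}{2} + 2 works: f is exactly (dF/du)*(du/dx) for that inner function.
Check: d/dx[2 \sqrt{\frac{2 x^{4}}{3} + \frac{x^{2}}{2} + 2}] = \frac{8 \sqrt{6} x^{3} + 3 \sqrt{6} x}{3 \sqrt{4 x^{4} + 3 x^{2} + 12}}, which equals f(x).

An antiderivative is F(x) = 2 \sqrt{\frac{2 x^{4}}{3} + \frac{x^{2}}{2} + 2}.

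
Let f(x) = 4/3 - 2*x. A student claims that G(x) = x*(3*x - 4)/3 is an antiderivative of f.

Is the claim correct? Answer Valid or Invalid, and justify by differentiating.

d/dx[G] = 2*x - 4/3
d/dx[G] - f(x) = 4*x - 8/3 != 0.

Invalid: d/dx[G] - f = 4*x - 8/3, which is not 0.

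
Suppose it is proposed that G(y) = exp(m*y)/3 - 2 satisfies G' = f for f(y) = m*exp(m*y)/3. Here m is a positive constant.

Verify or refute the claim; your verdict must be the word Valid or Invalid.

Valid. The derivative of G reproduces f.

d/dy[G] = m*exp(m*y)/3
This equals f(y) exactly, so the claim holds.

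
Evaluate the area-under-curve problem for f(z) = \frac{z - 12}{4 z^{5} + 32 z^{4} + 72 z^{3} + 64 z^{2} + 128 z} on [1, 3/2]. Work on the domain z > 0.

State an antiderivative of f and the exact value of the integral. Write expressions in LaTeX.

Antiderivative: F(z) = \frac{- 243 z \log{\left(z \right)} + 91 z \log{\left(z + 4 \right)} + 76 z \log{\left(z^{2} + 2 \right)} + 110 \sqrt{2} z \operatorname{atan}{\left(\frac{\sqrt{2} z}{2} \right)} - 972 \log{\left(z \right)} + 364 \log{\left(z + 4 \right)} + 304 \log{\left(z^{2} + 2 \right)} + 440 \sqrt{2} \operatorname{atan}{\left(\frac{\sqrt{2} z}{2} \right)} - 144}{2592 z + 10368}; value = - \frac{91 \log{\left(5 \right)}}{2592} - \frac{3 \log{\left(\frac{3}{2} \right)}}{32} - \frac{55 \sqrt{2} \operatorname{atan}{\left(\frac{\sqrt{2}}{2} \right)}}{1296} - \frac{19 \log{\left(3 \right)}}{648} + \frac{1}{990} + \frac{19 \log{\left(\frac{17}{4} \right)}}{648} + \frac{55 \sqrt{2} \operatorname{atan}{\left(\frac{3 \sqrt{2}}{4} \right)}}{1296} + \frac{91 \log{\left(\frac{11}{2} \right)}}{2592}

The denominator factors as 4 z \left(z + 4\right)^{2} \left(z^{2} + 2\right); partial fractions split f into directly integrable pieces: \frac{38 z + 55}{648 \left(z^{2} + 2\right)} + \frac{91}{2592 \left(z + 4\right)} + \frac{1}{18 \left(z + 4\right)^{2}} - \frac{3}{32 z}.
F(z) = \frac{- 243 z \log{\left(z \right)} + 91 z \log{\left(z + 4 \right)} + 76 z \log{\left(z^{2} + 2 \right)} + 110 \sqrt{2} z \operatorname{atan}{\left(\frac{\sqrt{2} z}{2} \right)} - 972 \log{\left(z \right)} + 364 \log{\left(z + 4 \right)} + 304 \log{\left(z^{2} + 2 \right)} + 440 \sqrt{2} \operatorname{atan}{\left(\frac{\sqrt{2} z}{2} \right)} - 144}{2592 z + 10368} is an antiderivative of f.
Check: d/dz[\frac{- 243 z \log{\left(z \right)} + 91 z \log{\left(z + 4 \right)} + 76 z \log{\left(z^{2} + 2 \right)} + 110 \sqrt{2} z \operatorname{atan}{\left(\frac{\sqrt{2} z}{2} \right)} - 972 \log{\left(z \right)} + 364 \log{\left(z + 4 \right)} + 304 \log{\left(z^{2} + 2 \right)} + 440 \sqrt{2} \operatorname{atan}{\left(\frac{\sqrt{2} z}{2} \right)} - 144}{2592 z + 10368}] = \frac{z - 12}{4 z^{5} + 32 z^{4} + 72 z^{3} + 64 z^{2} + 128 z} = f(z).
F(3/2) = - \frac{3 \log{\left(\frac{3}{2} \right)}}{32} - \frac{1}{99} + \frac{19 \log{\left(\frac{17}{4} \right)}}{648} + \frac{55 \sqrt{2} \operatorname{atan}{\left(\frac{3 \sqrt{2}}{4} \right)}}{1296} + \frac{91 \log{\left(\frac{11}{2} \right)}}{2592}; F(1) = - \frac{1}{90} + \frac{19 \log{\left(3 \right)}}{648} + \frac{55 \sqrt{2} \operatorname{atan}{\left(\frac{\sqrt{2}}{2} \right)}}{1296} + \frac{91 \log{\left(5 \right)}}{2592}.
Integral = F(3/2) - F(1) = - \frac{91 \log{\left(5 \right)}}{2592} - \frac{3 \log{\left(\frac{3}{2} \right)}}{32} - \frac{55 \sqrt{2} \operatorname{atan}{\left(\frac{\sqrt{2}}{2} \right)}}{1296} - \frac{19 \log{\left(3 \right)}}{648} + \frac{1}{990} + \frac{19 \log{\left(\frac{17}{4} \right)}}{648} + \frac{55 \sqrt{2} \operatorname{atan}{\left(\frac{3 \sqrt{2}}{4} \right)}}{1296} + \frac{91 \log{\left(\frac{11}{2} \right)}}{2592}.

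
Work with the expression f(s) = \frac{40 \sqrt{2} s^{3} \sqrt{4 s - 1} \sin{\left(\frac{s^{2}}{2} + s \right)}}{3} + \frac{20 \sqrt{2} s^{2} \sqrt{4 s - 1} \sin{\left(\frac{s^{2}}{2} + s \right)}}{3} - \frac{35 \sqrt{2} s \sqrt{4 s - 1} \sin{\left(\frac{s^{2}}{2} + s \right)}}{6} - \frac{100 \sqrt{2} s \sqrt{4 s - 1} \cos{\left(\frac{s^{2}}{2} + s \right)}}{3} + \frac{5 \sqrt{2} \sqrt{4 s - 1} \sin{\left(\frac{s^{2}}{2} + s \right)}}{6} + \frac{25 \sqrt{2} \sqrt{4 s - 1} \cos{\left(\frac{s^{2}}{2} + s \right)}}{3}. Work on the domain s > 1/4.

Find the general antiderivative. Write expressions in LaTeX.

F(s) = - \frac{5 \sqrt{2} \left(4 s - 1\right)^{\frac{5}{2}} \cos{\left(\frac{s^{2}}{2} + s \right)}}{6} + C

Recognize the product-rule pattern: f = u'v + uv' with u = - \frac{20 \left(2 s - \frac{1}{2}\right)^{\frac{5}{2}}}{3}, v = \cos{\left(\frac{s^{2}}{2} + s \right)}, so integration by parts undoes it.
Check: d/ds[- \frac{5 \sqrt{2} \left(4 s - 1\right)^{\frac{5}{2}} \cos{\left(\frac{s^{2}}{2} + s \right)}}{6}] = \frac{40 \sqrt{2} s^{3} \sqrt{4 s - 1} \sin{\left(\frac{s^{2}}{2} + s \right)}}{3} + \frac{20 \sqrt{2} s^{2} \sqrt{4 s - 1} \sin{\left(\frac{s^{2}}{2} + s \right)}}{3} - \frac{35 \sqrt{2} s \sqrt{4 s - 1} \sin{\left(\frac{s^{2}}{2} + s \right)}}{6} - \frac{100 \sqrt{2} s \sqrt{4 s - 1} \cos{\left(\frac{s^{2}}{2} + s \right)}}{3} + \frac{5 \sqrt{2} \sqrt{4 s - 1} \sin{\left(\frac{s^{2}}{2} + s \right)}}{6} + \frac{25 \sqrt{2} \sqrt{4 s - 1} \cos{\left(\frac{s^{2}}{2} + s \right)}}{3} = f(s).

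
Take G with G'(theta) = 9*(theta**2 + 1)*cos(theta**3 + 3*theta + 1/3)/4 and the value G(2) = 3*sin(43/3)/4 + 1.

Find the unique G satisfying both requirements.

G'(theta) matches the chain-rule pattern g'(h)*h' with inner function h(theta) = theta**3 + 3*theta + 1/3; substituting u = h(theta) collapses the integral.
A general antiderivative is 3*sin(theta**3 + 3*theta + 1/3)/4 + C.
The condition gives C = 3*sin(43/3)/4 + 1 - (3*sin(43/3)/4) = 1.
So G(theta) = 3*sin(theta**3 + 3*theta + 1/3)/4 + 1.
Check: d/dtheta[3*sin(theta**3 + 3*theta + 1/3)/4 + 1] = 9*theta**2*cos(theta**3 + 3*theta + 1/3)/4 + 9*cos(theta**3 + 3*theta + 1/3)/4, which equals G'(theta).

G(theta) = 3*sin(theta**3 + 3*theta + 1/3)/4 + 1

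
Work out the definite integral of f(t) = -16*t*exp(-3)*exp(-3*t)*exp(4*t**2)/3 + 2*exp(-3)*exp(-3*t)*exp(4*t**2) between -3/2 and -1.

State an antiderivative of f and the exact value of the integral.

f matches the chain-rule pattern g'(h)*h' with inner function h(t) = 4*t**2 - 3*t - 3; substituting u = h(t) collapses the integral.
F(t) = -2*exp(4*t**2 - 3*t - 3)/3 is an antiderivative of f.
Check: d/dt[-2*exp(4*t**2 - 3*t - 3)/3] = (6 - 16*t)*exp(-3)*exp(-3*t)*exp(4*t**2)/3, which equals f(t).
F(-1) = -2*exp(4)/3; F(-3/2) = -2*exp(21/2)/3.
Integral = F(-1) - F(-3/2) = -2*exp(4)/3 + 2*exp(21/2)/3.

Antiderivative: F(t) = -2*exp(4*t**2 - 3*t - 3)/3; value = -2*exp(4)/3 + 2*exp(21/2)/3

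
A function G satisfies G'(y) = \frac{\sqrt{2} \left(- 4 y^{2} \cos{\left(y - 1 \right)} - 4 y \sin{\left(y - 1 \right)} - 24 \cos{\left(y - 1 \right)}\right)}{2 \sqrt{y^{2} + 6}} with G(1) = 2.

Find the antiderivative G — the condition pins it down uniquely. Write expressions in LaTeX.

G(y) = - 4 \sqrt{\frac{y^{2}}{2} + 3} \sin{\left(y - 1 \right)} + 2

G'(y) has the shape u'v + uv' for u = - 4 \sqrt{\frac{y^{2}}{2} + 3} and v = \sin{\left(y - 1 \right)} — it is the derivative of the product u*v.
A general antiderivative is - 4 \sqrt{\frac{y^{2}}{2} + 3} \sin{\left(y - 1 \right)} + C.
The condition gives C = 2 - (0) = 2.
So G(y) = - 4 \sqrt{\frac{y^{2}}{2} + 3} \sin{\left(y - 1 \right)} + 2.
Check: d/dy[- 4 \sqrt{\frac{y^{2}}{2} + 3} \sin{\left(y - 1 \right)} + 2] = \frac{\sqrt{2} \left(- 4 y^{2} \cos{\left(y - 1 \right)} - 4 y \sin{\left(y - 1 \right)} - 24 \cos{\left(y - 1 \right)}\right)}{2 \sqrt{y^{2} + 6}} = G'(y).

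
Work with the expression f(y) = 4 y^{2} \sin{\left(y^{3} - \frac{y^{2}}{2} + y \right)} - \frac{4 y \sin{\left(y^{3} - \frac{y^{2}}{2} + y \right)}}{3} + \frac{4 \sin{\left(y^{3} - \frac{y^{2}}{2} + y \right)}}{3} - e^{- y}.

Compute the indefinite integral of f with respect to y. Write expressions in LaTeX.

F(y) = - \frac{4 \cos{\left(y^{3} - \frac{y^{2}}{2} + y \right)}}{3} + e^{- y} + C

Integrate term by term and add the pieces.
Check: d/dy[- \frac{4 \cos{\left(y^{3} - \frac{y^{2}}{2} + y \right)}}{3} + e^{- y}] = \frac{\left(12 y^{2} e^{y} \sin{\left(y^{3} - \frac{y^{2}}{2} + y \right)} - 4 y e^{y} \sin{\left(y^{3} - \frac{y^{2}}{2} + y \right)} + 4 e^{y} \sin{\left(y^{3} - \frac{y^{2}}{2} + y \right)} - 3\right) e^{- y}}{3}, which equals f(y).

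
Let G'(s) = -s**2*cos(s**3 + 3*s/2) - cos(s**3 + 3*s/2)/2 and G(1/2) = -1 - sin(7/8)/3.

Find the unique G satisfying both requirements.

G(s) = -sin(s**3 + 3*s/2)/3 - 1

The substitution u = s**3 + 3*s/2 works: G'(s) is exactly (dG/du)*(du/ds) for that inner function.
A general antiderivative is -sin(s**3 + 3*s/2)/3 + C.
The condition gives C = -1 - sin(7/8)/3 - (-sin(7/8)/3) = -1.
So G(s) = -sin(s**3 + 3*s/2)/3 - 1.
Check: d/ds[-sin(s**3 + 3*s/2)/3 - 1] = -s**2*cos(s**3 + 3*s/2) - cos(s**3 + 3*s/2)/2 = G'(s).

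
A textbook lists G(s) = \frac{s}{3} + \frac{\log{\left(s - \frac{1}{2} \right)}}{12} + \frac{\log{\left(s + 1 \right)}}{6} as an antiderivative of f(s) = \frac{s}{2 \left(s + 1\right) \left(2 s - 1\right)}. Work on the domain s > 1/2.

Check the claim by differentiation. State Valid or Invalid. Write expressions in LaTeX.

d/ds[G] = \frac{4 s^{2} + 5 s - 2}{12 s^{2} + 6 s - 6}
d/ds[G] - f(s) = \frac{1}{3} != 0.

Invalid: d/ds[G] - f = \frac{1}{3}, which is not 0.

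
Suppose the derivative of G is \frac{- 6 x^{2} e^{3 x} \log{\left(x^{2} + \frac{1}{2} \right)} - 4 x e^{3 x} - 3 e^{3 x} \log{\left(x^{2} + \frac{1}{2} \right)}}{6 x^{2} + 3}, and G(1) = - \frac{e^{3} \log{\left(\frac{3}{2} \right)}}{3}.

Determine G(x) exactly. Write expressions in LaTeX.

Recognize the product-rule pattern: G'(x) = u'v + uv' with u = - \frac{e^{3 x}}{3}, v = \log{\left(x^{2} + \frac{1}{2} \right)}, so integration by parts undoes it.
A general antiderivative is - \frac{e^{3 x} \log{\left(x^{2} + \frac{1}{2} \right)}}{3} + C.
The condition gives C = - \frac{e^{3} \log{\left(\frac{3}{2} \right)}}{3} - (- \frac{e^{3} \log{\left(\frac{3}{2} \right)}}{3}) = 0.
So G(x) = - \frac{e^{3 x} \log{\left(x^{2} + \frac{1}{2} \right)}}{3}.
Check: d/dx[- \frac{e^{3 x} \log{\left(x^{2} + \frac{1}{2} \right)}}{3}] = \frac{- 6 x^{2} e^{3 x} \log{\left(x^{2} + \frac{1}{2} \right)} - 4 x e^{3 x} - 3 e^{3 x} \log{\left(x^{2} + \frac{1}{2} \right)}}{6 x^{2} + 3} = G'(x).

G(x) = - \frac{e^{3 x} \log{\left(x^{2} + \frac{1}{2} \right)}}{3}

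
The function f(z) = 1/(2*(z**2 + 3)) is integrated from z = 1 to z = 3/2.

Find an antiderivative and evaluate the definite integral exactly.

For F(z) to be correct the identity F'(z) - f(z) = 0 must hold.
F(z) = sqrt(3)*atan(sqrt(3)*z/3)/6 is an antiderivative of f.
Check: d/dz[sqrt(3)*atan(sqrt(3)*z/3)/6] = 1/(2*z**2 + 6), which equals f(z).
F(3/2) = sqrt(3)*atan(sqrt(3)/2)/6; F(1) = sqrt(3)*pi/36.
Integral = F(3/2) - F(1) = -sqrt(3)*pi/36 + sqrt(3)*atan(sqrt(3)/2)/6.

Antiderivative: F(z) = sqrt(3)*atan(sqrt(3)*z/3)/6; value = -sqrt(3)*pi/36 + sqrt(3)*atan(sqrt(3)/2)/6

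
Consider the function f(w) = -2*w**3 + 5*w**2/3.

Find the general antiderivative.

F(w) = w**3*(10 - 9*w)/18 + C

The integrand splits into summands that can be handled one at a time.
Check: d/dw[w**3*(10 - 9*w)/18] = -2*w**3 + 5*w**2/3 = f(w).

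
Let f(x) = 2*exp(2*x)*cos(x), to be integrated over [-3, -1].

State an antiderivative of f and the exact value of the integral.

Antiderivative: F(x) = 2*exp(2*x)*sin(x)/5 + 4*exp(2*x)*cos(x)/5; value = -2*exp(-2)*sin(1)/5 + 2*exp(-6)*sin(3)/5 - 4*exp(-6)*cos(3)/5 + 4*exp(-2)*cos(1)/5

Any candidate F(x) must reproduce f(x) exactly when differentiated.
F(x) = 2*exp(2*x)*sin(x)/5 + 4*exp(2*x)*cos(x)/5 is an antiderivative of f.
Check: d/dx[2*exp(2*x)*sin(x)/5 + 4*exp(2*x)*cos(x)/5] = 2*exp(2*x)*cos(x) = f(x).
F(-1) = -2*exp(-2)*sin(1)/5 + 4*exp(-2)*cos(1)/5; F(-3) = 4*exp(-6)*cos(3)/5 - 2*exp(-6)*sin(3)/5.
Integral = F(-1) - F(-3) = -2*exp(-2)*sin(1)/5 + 2*exp(-6)*sin(3)/5 - 4*exp(-6)*cos(3)/5 + 4*exp(-2)*cos(1)/5.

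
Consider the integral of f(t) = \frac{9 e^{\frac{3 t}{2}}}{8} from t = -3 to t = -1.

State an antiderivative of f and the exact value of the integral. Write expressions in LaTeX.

Whatever form F(t) takes, F'(t) = f(t) is non-negotiable.
F(t) = \frac{3 e^{\frac{3 t}{2}}}{4} is an antiderivative of f.
Check: d/dt[\frac{3 e^{\frac{3 t}{2}}}{4}] = \frac{9 e^{\frac{3 t}{2}}}{8} = f(t).
F(-1) = \frac{3}{4 e^{\frac{3}{2}}}; F(-3) = \frac{3}{4 e^{\frac{9}{2}}}.
Integral = F(-1) - F(-3) = - \frac{3}{4 e^{\frac{9}{2}}} + \frac{3}{4 e^{\frac{3}{2}}}.

Antiderivative: F(t) = \frac{3 e^{\frac{3 t}{2}}}{4}; value = - \frac{3}{4 e^{\frac{9}{2}}} + \frac{3}{4 e^{\frac{3}{2}}}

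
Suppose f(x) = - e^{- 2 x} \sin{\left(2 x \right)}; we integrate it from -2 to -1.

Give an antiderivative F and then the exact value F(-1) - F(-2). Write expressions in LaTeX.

Antiderivative: F(x) = \frac{\left(\sin{\left(2 x \right)} + \cos{\left(2 x \right)}\right) e^{- 2 x}}{4}; value = \frac{e^{4} \sin{\left(4 \right)}}{4} - \frac{e^{2} \sin{\left(2 \right)}}{4} + \frac{e^{2} \cos{\left(2 \right)}}{4} - \frac{e^{4} \cos{\left(4 \right)}}{4}

A first test for any F(x): its x-derivative must equal f(x) identically.
F(x) = \frac{\left(\sin{\left(2 x \right)} + \cos{\left(2 x \right)}\right) e^{- 2 x}}{4} is an antiderivative of f.
Check: d/dx[\frac{\left(\sin{\left(2 x \right)} + \cos{\left(2 x \right)}\right) e^{- 2 x}}{4}] = - e^{- 2 x} \sin{\left(2 x \right)} = f(x).
F(-1) = - \frac{e^{2} \sin{\left(2 \right)}}{4} + \frac{e^{2} \cos{\left(2 \right)}}{4}; F(-2) = \frac{e^{4} \cos{\left(4 \right)}}{4} - \frac{e^{4} \sin{\left(4 \right)}}{4}.
Integral = F(-1) - F(-2) = \frac{e^{4} \sin{\left(4 \right)}}{4} - \frac{e^{2} \sin{\left(2 \right)}}{4} + \frac{e^{2} \cos{\left(2 \right)}}{4} - \frac{e^{4} \cos{\left(4 \right)}}{4}.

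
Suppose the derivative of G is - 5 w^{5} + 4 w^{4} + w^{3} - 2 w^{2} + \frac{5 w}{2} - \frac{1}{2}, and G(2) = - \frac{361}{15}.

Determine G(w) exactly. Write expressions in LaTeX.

Integrate term by term and add the pieces.
A general antiderivative is - \frac{5 w^{6}}{6} + \frac{4 w^{5}}{5} + \frac{w^{4}}{4} - \frac{2 w^{3}}{3} + \frac{5 w^{2}}{4} - \frac{w}{2} + C.
The condition gives C = - \frac{361}{15} - (- \frac{376}{15}) = 1.
So G(w) = - \frac{5 w^{6}}{6} + \frac{4 w^{5}}{5} + \frac{w^{4}}{4} - \frac{2 w^{3}}{3} + \frac{5 w^{2}}{4} - \frac{w}{2} + 1.
Check: d/dw[- \frac{5 w^{6}}{6} + \frac{4 w^{5}}{5} + \frac{w^{4}}{4} - \frac{2 w^{3}}{3} + \frac{5 w^{2}}{4} - \frac{w}{2} + 1] = - 5 w^{5} + 4 w^{4} + w^{3} - 2 w^{2} + \frac{5 w}{2} - \frac{1}{2} = G'(w).

G(w) = - \frac{5 w^{6}}{6} + \frac{4 w^{5}}{5} + \frac{w^{4}}{4} - \frac{2 w^{3}}{3} + \frac{5 w^{2}}{4} - \frac{w}{2} + 1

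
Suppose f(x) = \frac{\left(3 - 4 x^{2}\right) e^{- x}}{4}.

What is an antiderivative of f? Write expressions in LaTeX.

f has the shape u'v + uv' for u = x^{2} + 2 x + \frac{5}{4} and v = e^{- x} — it is the derivative of the product u*v.
Check: d/dx[x^{2} e^{- x} + 2 x e^{- x} + \frac{5 e^{- x}}{4}] = \frac{\left(3 - 4 x^{2}\right) e^{- x}}{4} = f(x).

An antiderivative is F(x) = x^{2} e^{- x} + 2 x e^{- x} + \frac{5 e^{- x}}{4}.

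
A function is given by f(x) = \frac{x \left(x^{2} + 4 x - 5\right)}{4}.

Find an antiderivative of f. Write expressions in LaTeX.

An antiderivative is F(x) = \frac{x^{4}}{16} + \frac{x^{3}}{3} - \frac{5 x^{2}}{8}.

A first test for any F(x): its x-derivative must equal f(x) identically.
Check: d/dx[\frac{x^{4}}{16} + \frac{x^{3}}{3} - \frac{5 x^{2}}{8}] = \frac{x^{3}}{4} + x^{2} - \frac{5 x}{4}, which equals f(x).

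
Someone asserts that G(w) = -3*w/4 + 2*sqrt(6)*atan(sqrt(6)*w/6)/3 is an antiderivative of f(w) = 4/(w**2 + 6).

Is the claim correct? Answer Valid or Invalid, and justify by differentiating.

d/dw[G] = (-3*w**2 - 2)/(4*w**2 + 24)
d/dw[G] - f(w) = -3/4 != 0.

Invalid: d/dw[G] - f = -3/4, which is not 0.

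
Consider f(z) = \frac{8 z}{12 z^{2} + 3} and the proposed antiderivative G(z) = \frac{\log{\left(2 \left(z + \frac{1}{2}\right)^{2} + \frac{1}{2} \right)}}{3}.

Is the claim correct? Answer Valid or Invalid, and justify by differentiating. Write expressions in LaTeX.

Invalid: d/dz[G] - f = \frac{- 8 z^{2} - 4 z + 2}{24 z^{4} + 24 z^{3} + 18 z^{2} + 6 z + 3}, which is not 0.

d/dz[G] = \frac{4 z + 2}{6 z^{2} + 6 z + 3}
d/dz[G] - f(z) = \frac{- 8 z^{2} - 4 z + 2}{24 z^{4} + 24 z^{3} + 18 z^{2} + 6 z + 3} != 0.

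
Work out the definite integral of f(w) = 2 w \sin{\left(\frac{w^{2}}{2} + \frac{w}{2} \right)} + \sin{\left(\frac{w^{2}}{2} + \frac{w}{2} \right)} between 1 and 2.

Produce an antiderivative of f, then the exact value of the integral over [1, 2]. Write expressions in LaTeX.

The substitution u = \frac{w^{2}}{2} + \frac{w}{2} works: f is exactly (dF/du)*(du/dw) for that inner function.
F(w) = - 2 \cos{\left(\frac{w^{2}}{2} + \frac{w}{2} \right)} is an antiderivative of f.
Check: d/dw[- 2 \cos{\left(\frac{w^{2}}{2} + \frac{w}{2} \right)}] = 2 w \sin{\left(\frac{w^{2}}{2} + \frac{w}{2} \right)} + \sin{\left(\frac{w^{2}}{2} + \frac{w}{2} \right)} = f(w).
F(2) = - 2 \cos{\left(3 \right)}; F(1) = - 2 \cos{\left(1 \right)}.
Integral = F(2) - F(1) = 2 \cos{\left(1 \right)} - 2 \cos{\left(3 \right)}.

Antiderivative: F(w) = - 2 \cos{\left(\frac{w^{2}}{2} + \frac{w}{2} \right)}; value = 2 \cos{\left(1 \right)} - 2 \cos{\left(3 \right)}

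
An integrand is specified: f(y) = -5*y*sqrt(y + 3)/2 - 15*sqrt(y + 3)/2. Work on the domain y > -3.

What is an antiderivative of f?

An antiderivative is F(y) = -(y + 3)**(5/2).

The integrand splits into summands that can be handled one at a time.
Check: d/dy[-(y + 3)**(5/2)] = -5*y*sqrt(y + 3)/2 - 15*sqrt(y + 3)/2 = f(y).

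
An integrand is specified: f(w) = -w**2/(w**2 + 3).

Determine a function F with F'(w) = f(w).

Differentiate the proposed F(w) back; it has to land on f(w) exactly.
Check: d/dw[-w + sqrt(3)*atan(sqrt(3)*w/3)] = -w**2/(w**2 + 3) = f(w).

An antiderivative is F(w) = -w + sqrt(3)*atan(sqrt(3)*w/3).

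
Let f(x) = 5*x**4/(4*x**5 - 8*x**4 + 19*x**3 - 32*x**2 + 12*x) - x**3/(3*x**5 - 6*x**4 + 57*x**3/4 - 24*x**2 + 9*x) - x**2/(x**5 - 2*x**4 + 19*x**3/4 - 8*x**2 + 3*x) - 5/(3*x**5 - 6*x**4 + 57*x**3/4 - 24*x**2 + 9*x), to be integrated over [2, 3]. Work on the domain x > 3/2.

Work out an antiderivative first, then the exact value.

Antiderivative: F(x) = (-17000*log(x) + 4199*log(x - 3/2) + 27075*log(x - 1/2) + 11988*log(x**2 + 4) + 23232*atan(x/2))/30600; value = -333*log(8)/850 - 5*log(3)/9 - 242*pi/1275 - 5719*log(3/2)/7650 + 1247*log(2)/1800 + 968*atan(3/2)/1275 + 361*log(5/2)/408 + 333*log(13)/850

Factor the denominator (3*x*(2*x - 3)*(2*x - 1)*(x**2 + 4)) and decompose: f = (999*x + 1936)/(1275*(x**2 + 4)) + 361/(204*(2*x - 1)) + 247/(900*(2*x - 3)) - 5/(9*x); each piece integrates to a log, atan, or power term.
F(x) = (-17000*log(x) + 4199*log(x - 3/2) + 27075*log(x - 1/2) + 11988*log(x**2 + 4) + 23232*atan(x/2))/30600 is an antiderivative of f.
Check: d/dx[(-17000*log(x) + 4199*log(x - 3/2) + 27075*log(x - 1/2) + 11988*log(x**2 + 4) + 23232*atan(x/2))/30600] = (15*x**4 - 4*x**3 - 12*x**2 - 20)/(12*x**5 - 24*x**4 + 57*x**3 - 96*x**2 + 36*x), which equals f(x).
F(3) = -5*log(3)/9 + 247*log(3/2)/1800 + 968*atan(3/2)/1275 + 361*log(5/2)/408 + 333*log(13)/850; F(2) = -1247*log(2)/1800 + 361*log(3/2)/408 + 242*pi/1275 + 333*log(8)/850.
Integral = F(3) - F(2) = -333*log(8)/850 - 5*log(3)/9 - 242*pi/1275 - 5719*log(3/2)/7650 + 1247*log(2)/1800 + 968*atan(3/2)/1275 + 361*log(5/2)/408 + 333*log(13)/850.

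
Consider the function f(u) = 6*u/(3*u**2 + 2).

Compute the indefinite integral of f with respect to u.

F(u) = log(u**2 + 2/3) + C

The substitution w = u**2 + 2/3 works: f is exactly (dF/dw)*(dw/du) for that inner function.
Check: d/du[log(u**2 + 2/3)] = 6*u/(3*u**2 + 2) = f(u).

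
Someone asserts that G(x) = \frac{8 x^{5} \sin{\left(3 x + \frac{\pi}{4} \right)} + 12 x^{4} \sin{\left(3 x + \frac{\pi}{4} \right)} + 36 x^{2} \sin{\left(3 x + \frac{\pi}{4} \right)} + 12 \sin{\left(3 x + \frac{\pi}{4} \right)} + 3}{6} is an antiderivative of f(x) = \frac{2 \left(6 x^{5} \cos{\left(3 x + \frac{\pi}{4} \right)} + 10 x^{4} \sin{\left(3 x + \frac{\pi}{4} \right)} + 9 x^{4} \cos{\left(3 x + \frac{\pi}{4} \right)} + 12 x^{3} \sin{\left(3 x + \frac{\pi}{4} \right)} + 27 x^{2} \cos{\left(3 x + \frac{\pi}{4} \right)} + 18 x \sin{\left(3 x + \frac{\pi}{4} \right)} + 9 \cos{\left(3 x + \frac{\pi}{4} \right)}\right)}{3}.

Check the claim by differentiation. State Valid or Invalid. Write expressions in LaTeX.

d/dx[G] = 4 x^{5} \cos{\left(3 x + \frac{\pi}{4} \right)} + \frac{20 x^{4} \sin{\left(3 x + \frac{\pi}{4} \right)}}{3} + 6 x^{4} \cos{\left(3 x + \frac{\pi}{4} \right)} + 8 x^{3} \sin{\left(3 x + \frac{\pi}{4} \right)} + 18 x^{2} \cos{\left(3 x + \frac{\pi}{4} \right)} + 12 x \sin{\left(3 x + \frac{\pi}{4} \right)} + 6 \cos{\left(3 x + \frac{\pi}{4} \right)}
This equals f(x) exactly, so the claim holds.

Valid - differentiating G returns exactly f.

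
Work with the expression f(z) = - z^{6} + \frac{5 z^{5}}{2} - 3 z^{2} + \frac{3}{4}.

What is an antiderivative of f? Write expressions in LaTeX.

The integrand splits into summands that can be handled one at a time.
Check: d/dz[- \frac{z^{7}}{7} + \frac{5 z^{6}}{12} - z^{3} + \frac{3 z}{4}] = - z^{6} + \frac{5 z^{5}}{2} - 3 z^{2} + \frac{3}{4} = f(z).

An antiderivative is F(z) = - \frac{z^{7}}{7} + \frac{5 z^{6}}{12} - z^{3} + \frac{3 z}{4}.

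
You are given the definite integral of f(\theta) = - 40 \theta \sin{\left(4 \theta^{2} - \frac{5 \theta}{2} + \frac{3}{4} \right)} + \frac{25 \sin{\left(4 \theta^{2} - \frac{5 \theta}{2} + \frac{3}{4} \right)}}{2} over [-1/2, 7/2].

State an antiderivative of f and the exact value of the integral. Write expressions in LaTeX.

The substitution u = 4 \theta^{2} - \frac{5 \theta}{2} + \frac{3}{4} works: f is exactly (dF/du)*(du/d\theta) for that inner function.
F(\theta) = 5 \cos{\left(4 \theta^{2} - \frac{5 \theta}{2} + \frac{3}{4} \right)} is an antiderivative of f.
Check: d/d\theta[5 \cos{\left(4 \theta^{2} - \frac{5 \theta}{2} + \frac{3}{4} \right)}] = - 40 \theta \sin{\left(4 \theta^{2} - \frac{5 \theta}{2} + \frac{3}{4} \right)} + \frac{25 \sin{\left(4 \theta^{2} - \frac{5 \theta}{2} + \frac{3}{4} \right)}}{2} = f(\theta).
F(7/2) = 5 \cos{\left(41 \right)}; F(-1/2) = 5 \cos{\left(3 \right)}.
Integral = F(7/2) - F(-1/2) = 5 \cos{\left(41 \right)} - 5 \cos{\left(3 \right)}.

Antiderivative: F(\theta) = 5 \cos{\left(4 \theta^{2} - \frac{5 \theta}{2} + \frac{3}{4} \right)}; value = 5 \cos{\left(41 \right)} - 5 \cos{\left(3 \right)}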